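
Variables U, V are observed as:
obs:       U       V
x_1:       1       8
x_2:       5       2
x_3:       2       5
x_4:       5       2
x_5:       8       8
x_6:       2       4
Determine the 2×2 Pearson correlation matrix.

Step 1 — column means:
  mean(U) = (1 + 5 + 2 + 5 + 8 + 2) / 6 = 23/6 = 3.8333
  mean(V) = (8 + 2 + 5 + 2 + 8 + 4) / 6 = 29/6 = 4.8333

Step 2 — sample variances and covariances s[i,j] = (1/(n-1)) · Σ_k (x_{k,i} - mean_i) · (x_{k,j} - mean_j), with n-1 = 5:
  s[U,U] = ((-2.8333)·(-2.8333) + (1.1667)·(1.1667) + (-1.8333)·(-1.8333) + (1.1667)·(1.1667) + (4.1667)·(4.1667) + (-1.8333)·(-1.8333)) / 5 = 34.8333/5 = 6.9667
  s[U,V] = ((-2.8333)·(3.1667) + (1.1667)·(-2.8333) + (-1.8333)·(0.1667) + (1.1667)·(-2.8333) + (4.1667)·(3.1667) + (-1.8333)·(-0.8333)) / 5 = -1.1667/5 = -0.2333
  s[V,V] = ((3.1667)·(3.1667) + (-2.8333)·(-2.8333) + (0.1667)·(0.1667) + (-2.8333)·(-2.8333) + (3.1667)·(3.1667) + (-0.8333)·(-0.8333)) / 5 = 36.8333/5 = 7.3667
  Sample standard deviations s_i = √(s[i,i]):
  s(U) = √(6.9667) = 2.6394
  s(V) = √(7.3667) = 2.7142

Step 3 — r_{ij} = s_{ij} / (s_i · s_j):
  r[U,U] = 1 (diagonal).
  r[U,V] = -0.2333 / (2.6394 · 2.7142) = -0.2333 / 7.1639 = -0.0326
  r[V,V] = 1 (diagonal).

R is symmetric with unit diagonal. Assembling:

R = [[1, -0.0326],
 [-0.0326, 1]]


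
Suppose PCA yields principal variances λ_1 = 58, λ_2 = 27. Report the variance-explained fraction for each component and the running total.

Step 1 — total variance = trace(Sigma) = Σ λ_i = 58 + 27 = 85.

Step 2 — fraction explained by component i = λ_i / Σ λ:
  PC1: 58/85 = 0.6824
  PC2: 27/85 = 0.3176

Step 3 — cumulative fraction after k components = (λ_1 + ... + λ_k) / Σ λ:
  k = 1: 58/85 = 0.6824
  k = 2: (58 + 27)/85 = 85/85 = 1

Summary (fraction, with percent):

explained: PC1 0.6824 (68.24%), PC2 0.3176 (31.76%);  cumulative: 0.6824, 1


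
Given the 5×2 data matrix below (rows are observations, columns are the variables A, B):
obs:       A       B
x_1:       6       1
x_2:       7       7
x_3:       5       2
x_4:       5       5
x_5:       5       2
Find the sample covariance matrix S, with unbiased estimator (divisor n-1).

Step 1 — column means:
  mean(A) = (6 + 7 + 5 + 5 + 5) / 5 = 28/5 = 5.6
  mean(B) = (1 + 7 + 2 + 5 + 2) / 5 = 17/5 = 3.4

Step 2 — sample covariance S[i,j] = (1/(n-1)) · Σ_k (x_{k,i} - mean_i) · (x_{k,j} - mean_j), with n-1 = 4.
  S[A,A] = ((0.4)·(0.4) + (1.4)·(1.4) + (-0.6)·(-0.6) + (-0.6)·(-0.6) + (-0.6)·(-0.6)) / 4 = 3.2/4 = 0.8
  S[A,B] = ((0.4)·(-2.4) + (1.4)·(3.6) + (-0.6)·(-1.4) + (-0.6)·(1.6) + (-0.6)·(-1.4)) / 4 = 4.8/4 = 1.2
  S[B,B] = ((-2.4)·(-2.4) + (3.6)·(3.6) + (-1.4)·(-1.4) + (1.6)·(1.6) + (-1.4)·(-1.4)) / 4 = 25.2/4 = 6.3

S is symmetric (S[j,i] = S[i,j]). Assembling:

S = [[0.8, 1.2],
 [1.2, 6.3]]


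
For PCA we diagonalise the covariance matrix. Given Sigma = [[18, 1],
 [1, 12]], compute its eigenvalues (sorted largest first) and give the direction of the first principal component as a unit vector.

Step 1 — characteristic polynomial of 2×2 Sigma:
  det(Sigma - λI) = λ² - trace · λ + det = 0.
  trace = 18 + 12 = 30, det = 18·12 - (1)² = 215.
Step 2 — discriminant:
  Δ = trace² - 4·det = 900 - 860 = 40.
Step 3 — eigenvalues:
  λ = (trace ± √Δ)/2 = (30 ± 6.3246)/2,
  λ_1 = 18.1623,  λ_2 = 11.8377.

Step 4 — unit eigenvector for λ_1: solve (Sigma - λ_1 I)v = 0. First row:
  (18 - 18.1623)·v_x + (1)·v_y = 0, i.e. (-0.1623)·v_x + (1)·v_y = 0,
  so v ∝ (b, λ_1 - a) = (1, 0.1623) = u.
  ||u|| = √((1)² + (0.1623)²) = √(1.0263) ≈ 1.0131,
  v_1 = u/||u|| ≈ (0.9871, 0.1602) (||v_1|| = 1).

λ_1 = 18.1623,  λ_2 = 11.8377;  v_1 ≈ (0.9871, 0.1602)


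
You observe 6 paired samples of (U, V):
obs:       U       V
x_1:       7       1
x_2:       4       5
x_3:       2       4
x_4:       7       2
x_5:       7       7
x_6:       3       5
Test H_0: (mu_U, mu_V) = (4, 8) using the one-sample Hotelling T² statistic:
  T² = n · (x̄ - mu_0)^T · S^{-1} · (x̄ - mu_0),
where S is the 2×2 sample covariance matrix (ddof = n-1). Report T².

Step 1 — sample mean vector:
  mean(U) = (7 + 4 + 2 + 7 + 7 + 3) / 6 = 30/6 = 5
  mean(V) = (1 + 5 + 4 + 2 + 7 + 5) / 6 = 24/6 = 4
  x̄ = (5, 4),  deviation x̄ - mu_0 = (5, 4) - (4, 8) = (1, -4).

Step 2 — sample covariance matrix, S[i,j] = (1/(n-1)) · Σ_k (x_{k,i} - mean_i) · (x_{k,j} - mean_j), divisor n-1 = 5:
  S[U,U] = ((2)·(2) + (-1)·(-1) + (-3)·(-3) + (2)·(2) + (2)·(2) + (-2)·(-2)) / 5 = 26/5 = 5.2
  S[U,V] = ((2)·(-3) + (-1)·(1) + (-3)·(0) + (2)·(-2) + (2)·(3) + (-2)·(1)) / 5 = -7/5 = -1.4
  S[V,V] = ((-3)·(-3) + (1)·(1) + (0)·(0) + (-2)·(-2) + (3)·(3) + (1)·(1)) / 5 = 24/5 = 4.8
  S = [[5.2, -1.4],
 [-1.4, 4.8]].

Step 3 — invert S. det(S) = 5.2·4.8 - (-1.4)² = 23.
  S^{-1} = (1/det) · [[d, -b], [-b, a]] = [[0.2087, 0.0609],
 [0.0609, 0.2261]].

Step 4 — quadratic form (x̄ - mu_0)^T · S^{-1} · (x̄ - mu_0):
  S^{-1} · (x̄ - mu_0) = (-0.0348, -0.8435),
  (x̄ - mu_0)^T · [...] = (1)·(-0.0348) + (-4)·(-0.8435) = 3.3391.

Step 5 — scale by n: T² = 6 · 3.3391 = 20.0348.

T² ≈ 20.0348


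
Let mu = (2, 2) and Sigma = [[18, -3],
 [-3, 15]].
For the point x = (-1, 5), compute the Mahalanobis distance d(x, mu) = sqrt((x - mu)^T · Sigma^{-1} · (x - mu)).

Step 1 — centre the observation: (x - mu) = (-3, 3).

Step 2 — invert Sigma. det(Sigma) = 18·15 - (-3)² = 261.
  Sigma^{-1} = (1/det) · [[d, -b], [-b, a]] = [[0.0575, 0.0115],
 [0.0115, 0.069]].

Step 3 — form the quadratic (x - mu)^T · Sigma^{-1} · (x - mu):
  Sigma^{-1} · (x - mu) = (-0.1379, 0.1724).
  (x - mu)^T · [Sigma^{-1} · (x - mu)] = (-3)·(-0.1379) + (3)·(0.1724) = 0.931.

Step 4 — take square root: d = √(0.931) ≈ 0.9649.

d(x, mu) = √(0.931) ≈ 0.9649


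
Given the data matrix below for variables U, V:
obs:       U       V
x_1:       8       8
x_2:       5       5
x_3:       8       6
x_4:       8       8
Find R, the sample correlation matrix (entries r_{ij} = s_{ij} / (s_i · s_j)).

Step 1 — column means:
  mean(U) = (8 + 5 + 8 + 8) / 4 = 29/4 = 7.25
  mean(V) = (8 + 5 + 6 + 8) / 4 = 27/4 = 6.75

Step 2 — sample variances and covariances s[i,j] = (1/(n-1)) · Σ_k (x_{k,i} - mean_i) · (x_{k,j} - mean_j), with n-1 = 3:
  s[U,U] = ((0.75)·(0.75) + (-2.25)·(-2.25) + (0.75)·(0.75) + (0.75)·(0.75)) / 3 = 6.75/3 = 2.25
  s[U,V] = ((0.75)·(1.25) + (-2.25)·(-1.75) + (0.75)·(-0.75) + (0.75)·(1.25)) / 3 = 5.25/3 = 1.75
  s[V,V] = ((1.25)·(1.25) + (-1.75)·(-1.75) + (-0.75)·(-0.75) + (1.25)·(1.25)) / 3 = 6.75/3 = 2.25
  Sample standard deviations s_i = √(s[i,i]):
  s(U) = √(2.25) = 1.5
  s(V) = √(2.25) = 1.5

Step 3 — r_{ij} = s_{ij} / (s_i · s_j):
  r[U,U] = 1 (diagonal).
  r[U,V] = 1.75 / (1.5 · 1.5) = 1.75 / 2.25 = 0.7778
  r[V,V] = 1 (diagonal).

R is symmetric with unit diagonal. Assembling:

R = [[1, 0.7778],
 [0.7778, 1]]


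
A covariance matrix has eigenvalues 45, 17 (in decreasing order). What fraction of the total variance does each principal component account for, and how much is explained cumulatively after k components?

Step 1 — total variance = trace(Sigma) = Σ λ_i = 45 + 17 = 62.

Step 2 — fraction explained by component i = λ_i / Σ λ:
  PC1: 45/62 = 0.7258
  PC2: 17/62 = 0.2742

Step 3 — cumulative fraction after k components = (λ_1 + ... + λ_k) / Σ λ:
  k = 1: 45/62 = 0.7258
  k = 2: (45 + 17)/62 = 62/62 = 1

Summary (fraction, with percent):

explained: PC1 0.7258 (72.58%), PC2 0.2742 (27.42%);  cumulative: 0.7258, 1


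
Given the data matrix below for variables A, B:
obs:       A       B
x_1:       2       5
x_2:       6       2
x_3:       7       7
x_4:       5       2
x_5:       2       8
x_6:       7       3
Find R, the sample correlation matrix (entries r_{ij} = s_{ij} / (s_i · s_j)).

Step 1 — column means:
  mean(A) = (2 + 6 + 7 + 5 + 2 + 7) / 6 = 29/6 = 4.8333
  mean(B) = (5 + 2 + 7 + 2 + 8 + 3) / 6 = 27/6 = 4.5

Step 2 — sample variances and covariances s[i,j] = (1/(n-1)) · Σ_k (x_{k,i} - mean_i) · (x_{k,j} - mean_j), with n-1 = 5:
  s[A,A] = ((-2.8333)·(-2.8333) + (1.1667)·(1.1667) + (2.1667)·(2.1667) + (0.1667)·(0.1667) + (-2.8333)·(-2.8333) + (2.1667)·(2.1667)) / 5 = 26.8333/5 = 5.3667
  s[A,B] = ((-2.8333)·(0.5) + (1.1667)·(-2.5) + (2.1667)·(2.5) + (0.1667)·(-2.5) + (-2.8333)·(3.5) + (2.1667)·(-1.5)) / 5 = -12.5/5 = -2.5
  s[B,B] = ((0.5)·(0.5) + (-2.5)·(-2.5) + (2.5)·(2.5) + (-2.5)·(-2.5) + (3.5)·(3.5) + (-1.5)·(-1.5)) / 5 = 33.5/5 = 6.7
  Sample standard deviations s_i = √(s[i,i]):
  s(A) = √(5.3667) = 2.3166
  s(B) = √(6.7) = 2.5884

Step 3 — r_{ij} = s_{ij} / (s_i · s_j):
  r[A,A] = 1 (diagonal).
  r[A,B] = -2.5 / (2.3166 · 2.5884) = -2.5 / 5.9964 = -0.4169
  r[B,B] = 1 (diagonal).

R is symmetric with unit diagonal. Assembling:

R = [[1, -0.4169],
 [-0.4169, 1]]


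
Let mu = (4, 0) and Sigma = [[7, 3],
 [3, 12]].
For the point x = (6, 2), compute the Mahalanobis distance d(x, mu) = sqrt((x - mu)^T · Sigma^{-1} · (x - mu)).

Step 1 — centre the observation: (x - mu) = (2, 2).

Step 2 — invert Sigma. det(Sigma) = 7·12 - (3)² = 75.
  Sigma^{-1} = (1/det) · [[d, -b], [-b, a]] = [[0.16, -0.04],
 [-0.04, 0.0933]].

Step 3 — form the quadratic (x - mu)^T · Sigma^{-1} · (x - mu):
  Sigma^{-1} · (x - mu) = (0.24, 0.1067).
  (x - mu)^T · [Sigma^{-1} · (x - mu)] = (2)·(0.24) + (2)·(0.1067) = 0.6933.

Step 4 — take square root: d = √(0.6933) ≈ 0.8327.

d(x, mu) = √(0.6933) ≈ 0.8327


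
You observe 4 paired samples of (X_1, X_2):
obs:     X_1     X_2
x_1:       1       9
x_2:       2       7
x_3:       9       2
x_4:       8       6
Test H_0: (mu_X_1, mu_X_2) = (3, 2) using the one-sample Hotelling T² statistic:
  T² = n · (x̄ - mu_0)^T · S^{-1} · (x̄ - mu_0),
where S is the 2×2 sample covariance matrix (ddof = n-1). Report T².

Step 1 — sample mean vector:
  mean(X_1) = (1 + 2 + 9 + 8) / 4 = 20/4 = 5
  mean(X_2) = (9 + 7 + 2 + 6) / 4 = 24/4 = 6
  x̄ = (5, 6),  deviation x̄ - mu_0 = (5, 6) - (3, 2) = (2, 4).

Step 2 — sample covariance matrix, S[i,j] = (1/(n-1)) · Σ_k (x_{k,i} - mean_i) · (x_{k,j} - mean_j), divisor n-1 = 3:
  S[X_1,X_1] = ((-4)·(-4) + (-3)·(-3) + (4)·(4) + (3)·(3)) / 3 = 50/3 = 16.6667
  S[X_1,X_2] = ((-4)·(3) + (-3)·(1) + (4)·(-4) + (3)·(0)) / 3 = -31/3 = -10.3333
  S[X_2,X_2] = ((3)·(3) + (1)·(1) + (-4)·(-4) + (0)·(0)) / 3 = 26/3 = 8.6667
  S = [[16.6667, -10.3333],
 [-10.3333, 8.6667]].

Step 3 — invert S. det(S) = 16.6667·8.6667 - (-10.3333)² = 37.6667.
  S^{-1} = (1/det) · [[d, -b], [-b, a]] = [[0.2301, 0.2743],
 [0.2743, 0.4425]].

Step 4 — quadratic form (x̄ - mu_0)^T · S^{-1} · (x̄ - mu_0):
  S^{-1} · (x̄ - mu_0) = (1.5575, 2.3186),
  (x̄ - mu_0)^T · [...] = (2)·(1.5575) + (4)·(2.3186) = 12.3894.

Step 5 — scale by n: T² = 4 · 12.3894 = 49.5575.

T² ≈ 49.5575


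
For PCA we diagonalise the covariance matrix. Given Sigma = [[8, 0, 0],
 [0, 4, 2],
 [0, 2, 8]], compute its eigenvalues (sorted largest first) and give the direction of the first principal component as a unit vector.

Step 1 — characteristic polynomial p(λ) = det(λI - Sigma) = λ³ - tr·λ² + c_1·λ - det, where tr = trace, c_1 = sum of the principal 2×2 minors, det = det(Sigma):
  tr = 8 + 4 + 8 = 20,
  c_1 = (8·4 - (0)²) + (8·8 - (0)²) + (4·8 - (2)²) = 32 + 64 + 28 = 124,
  det = 8·(4·8 - (2)²) - (0)·((0)·8 - (2)·(0)) + (0)·((0)·(2) - 4·(0)) = 8·(28) - (0)·(0) + (0)·(0) = 224.
  So p(λ) = λ³ - 20λ² + 124λ - 224.
Step 2 — look for an integer root (rational root theorem: any rational root is an integer divisor of 224). Testing λ = 8:
  p(8) = 512 - 1280 + 992 - 224 = 0  ✓
  Dividing out (λ - 8): p(λ) = (λ - 8)(λ² - 12λ + 28).
Step 3 — remaining eigenvalues from the quadratic λ² - 12λ + 28 = 0:
  Δ = 12² - 4·28 = 144 - 112 = 32,  λ = (12 ± √32)/2 = (12 ± 5.6569)/2 ≈ 8.8284 or 3.1716.
  Sorted: λ_1 = 8.8284,  λ_2 = 8,  λ_3 = 3.1716  (check: sum = 20 = tr ✓).

Step 4 — unit eigenvector for λ_1 ≈ 8.8284: v spans the null space of (Sigma - λ_1 I), whose rows are
  r_1 = (-0.8284, 0, 0),  r_2 = (0, -4.8284, 2),  r_3 = (0, 2, -0.8284).
  v is orthogonal to every row, so take v ∝ r_1 × r_2 = ((0)·(2) - (0)·(-4.8284), (0)·(0) - (-0.8284)·(2), (-0.8284)·(-4.8284) - (0)·(0)) ≈ (0, 1.6569, 4).
  Let u = (0, 1.6569, 4).
  ||u|| = √((0)² + (1.6569)² + (4)²) = √(18.7452) ≈ 4.3296,  v_1 = u/||u|| ≈ (0, 0.3827, 0.9239) (||v_1|| = 1).

λ_1 = 8.8284,  λ_2 = 8,  λ_3 = 3.1716;  v_1 ≈ (0, 0.3827, 0.9239)


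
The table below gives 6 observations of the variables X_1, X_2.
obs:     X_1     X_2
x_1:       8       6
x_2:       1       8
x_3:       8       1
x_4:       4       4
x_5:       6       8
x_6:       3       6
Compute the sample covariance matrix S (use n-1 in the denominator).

Step 1 — column means:
  mean(X_1) = (8 + 1 + 8 + 4 + 6 + 3) / 6 = 30/6 = 5
  mean(X_2) = (6 + 8 + 1 + 4 + 8 + 6) / 6 = 33/6 = 5.5

Step 2 — sample covariance S[i,j] = (1/(n-1)) · Σ_k (x_{k,i} - mean_i) · (x_{k,j} - mean_j), with n-1 = 5.
  S[X_1,X_1] = ((3)·(3) + (-4)·(-4) + (3)·(3) + (-1)·(-1) + (1)·(1) + (-2)·(-2)) / 5 = 40/5 = 8
  S[X_1,X_2] = ((3)·(0.5) + (-4)·(2.5) + (3)·(-4.5) + (-1)·(-1.5) + (1)·(2.5) + (-2)·(0.5)) / 5 = -19/5 = -3.8
  S[X_2,X_2] = ((0.5)·(0.5) + (2.5)·(2.5) + (-4.5)·(-4.5) + (-1.5)·(-1.5) + (2.5)·(2.5) + (0.5)·(0.5)) / 5 = 35.5/5 = 7.1

S is symmetric (S[j,i] = S[i,j]). Assembling:

S = [[8, -3.8],
 [-3.8, 7.1]]


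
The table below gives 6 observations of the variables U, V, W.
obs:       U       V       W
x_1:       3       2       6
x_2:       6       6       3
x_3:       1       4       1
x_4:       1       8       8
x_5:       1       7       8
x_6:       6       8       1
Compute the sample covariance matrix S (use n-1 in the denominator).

Step 1 — column means:
  mean(U) = (3 + 6 + 1 + 1 + 1 + 6) / 6 = 18/6 = 3
  mean(V) = (2 + 6 + 4 + 8 + 7 + 8) / 6 = 35/6 = 5.8333
  mean(W) = (6 + 3 + 1 + 8 + 8 + 1) / 6 = 27/6 = 4.5

Step 2 — sample covariance S[i,j] = (1/(n-1)) · Σ_k (x_{k,i} - mean_i) · (x_{k,j} - mean_j), with n-1 = 5.
  S[U,U] = ((0)·(0) + (3)·(3) + (-2)·(-2) + (-2)·(-2) + (-2)·(-2) + (3)·(3)) / 5 = 30/5 = 6
  S[U,V] = ((0)·(-3.8333) + (3)·(0.1667) + (-2)·(-1.8333) + (-2)·(2.1667) + (-2)·(1.1667) + (3)·(2.1667)) / 5 = 4/5 = 0.8
  S[U,W] = ((0)·(1.5) + (3)·(-1.5) + (-2)·(-3.5) + (-2)·(3.5) + (-2)·(3.5) + (3)·(-3.5)) / 5 = -22/5 = -4.4
  S[V,V] = ((-3.8333)·(-3.8333) + (0.1667)·(0.1667) + (-1.8333)·(-1.8333) + (2.1667)·(2.1667) + (1.1667)·(1.1667) + (2.1667)·(2.1667)) / 5 = 28.8333/5 = 5.7667
  S[V,W] = ((-3.8333)·(1.5) + (0.1667)·(-1.5) + (-1.8333)·(-3.5) + (2.1667)·(3.5) + (1.1667)·(3.5) + (2.1667)·(-3.5)) / 5 = 4.5/5 = 0.9
  S[W,W] = ((1.5)·(1.5) + (-1.5)·(-1.5) + (-3.5)·(-3.5) + (3.5)·(3.5) + (3.5)·(3.5) + (-3.5)·(-3.5)) / 5 = 53.5/5 = 10.7

S is symmetric (S[j,i] = S[i,j]). Assembling:

S = [[6, 0.8, -4.4],
 [0.8, 5.7667, 0.9],
 [-4.4, 0.9, 10.7]]


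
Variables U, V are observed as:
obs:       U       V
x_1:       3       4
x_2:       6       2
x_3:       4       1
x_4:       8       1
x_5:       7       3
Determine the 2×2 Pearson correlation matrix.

Step 1 — column means:
  mean(U) = (3 + 6 + 4 + 8 + 7) / 5 = 28/5 = 5.6
  mean(V) = (4 + 2 + 1 + 1 + 3) / 5 = 11/5 = 2.2

Step 2 — sample variances and covariances s[i,j] = (1/(n-1)) · Σ_k (x_{k,i} - mean_i) · (x_{k,j} - mean_j), with n-1 = 4:
  s[U,U] = ((-2.6)·(-2.6) + (0.4)·(0.4) + (-1.6)·(-1.6) + (2.4)·(2.4) + (1.4)·(1.4)) / 4 = 17.2/4 = 4.3
  s[U,V] = ((-2.6)·(1.8) + (0.4)·(-0.2) + (-1.6)·(-1.2) + (2.4)·(-1.2) + (1.4)·(0.8)) / 4 = -4.6/4 = -1.15
  s[V,V] = ((1.8)·(1.8) + (-0.2)·(-0.2) + (-1.2)·(-1.2) + (-1.2)·(-1.2) + (0.8)·(0.8)) / 4 = 6.8/4 = 1.7
  Sample standard deviations s_i = √(s[i,i]):
  s(U) = √(4.3) = 2.0736
  s(V) = √(1.7) = 1.3038

Step 3 — r_{ij} = s_{ij} / (s_i · s_j):
  r[U,U] = 1 (diagonal).
  r[U,V] = -1.15 / (2.0736 · 1.3038) = -1.15 / 2.7037 = -0.4253
  r[V,V] = 1 (diagonal).

R is symmetric with unit diagonal. Assembling:

R = [[1, -0.4253],
 [-0.4253, 1]]


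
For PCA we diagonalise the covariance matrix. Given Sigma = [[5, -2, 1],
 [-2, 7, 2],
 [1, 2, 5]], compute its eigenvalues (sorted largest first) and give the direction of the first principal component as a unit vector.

Step 1 — characteristic polynomial p(λ) = det(λI - Sigma) = λ³ - tr·λ² + c_1·λ - det, where tr = trace, c_1 = sum of the principal 2×2 minors, det = det(Sigma):
  tr = 5 + 7 + 5 = 17,
  c_1 = (5·7 - (-2)²) + (5·5 - (1)²) + (7·5 - (2)²) = 31 + 24 + 31 = 86,
  det = 5·(7·5 - (2)²) - (-2)·((-2)·5 - (2)·(1)) + (1)·((-2)·(2) - 7·(1)) = 5·(31) - (-2)·(-12) + (1)·(-11) = 120.
  So p(λ) = λ³ - 17λ² + 86λ - 120.
Step 2 — look for an integer root (rational root theorem: any rational root is an integer divisor of 120). Testing λ = 6:
  p(6) = 216 - 612 + 516 - 120 = 0  ✓
  Dividing out (λ - 6): p(λ) = (λ - 6)(λ² - 11λ + 20).
Step 3 — remaining eigenvalues from the quadratic λ² - 11λ + 20 = 0:
  Δ = 11² - 4·20 = 121 - 80 = 41,  λ = (11 ± √41)/2 = (11 ± 6.4031)/2 ≈ 8.7016 or 2.2984.
  Sorted: λ_1 = 8.7016,  λ_2 = 6,  λ_3 = 2.2984  (check: sum = 17 = tr ✓).

Step 4 — unit eigenvector for λ_1 ≈ 8.7016: v spans the null space of (Sigma - λ_1 I), whose rows are
  r_1 = (-3.7016, -2, 1),  r_2 = (-2, -1.7016, 2),  r_3 = (1, 2, -3.7016).
  v is orthogonal to every row, so take v ∝ r_1 × r_2 = ((-2)·(2) - (1)·(-1.7016), (1)·(-2) - (-3.7016)·(2), (-3.7016)·(-1.7016) - (-2)·(-2)) ≈ (-2.2984, 5.4031, 2.2984).
  Rescale (multiply by -1 so the first nonzero entry is positive): u = (2.2984, -5.4031, -2.2984).
  ||u|| = √((2.2984)² + (-5.4031)² + (-2.2984)²) = √(39.7594) ≈ 6.3055,  v_1 = u/||u|| ≈ (0.3645, -0.8569, -0.3645) (||v_1|| = 1).

λ_1 = 8.7016,  λ_2 = 6,  λ_3 = 2.2984;  v_1 ≈ (0.3645, -0.8569, -0.3645)


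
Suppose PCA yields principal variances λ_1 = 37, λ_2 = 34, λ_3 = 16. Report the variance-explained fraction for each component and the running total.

Step 1 — total variance = trace(Sigma) = Σ λ_i = 37 + 34 + 16 = 87.

Step 2 — fraction explained by component i = λ_i / Σ λ:
  PC1: 37/87 = 0.4253
  PC2: 34/87 = 0.3908
  PC3: 16/87 = 0.1839

Step 3 — cumulative fraction after k components = (λ_1 + ... + λ_k) / Σ λ:
  k = 1: 37/87 = 0.4253
  k = 2: (37 + 34)/87 = 71/87 = 0.8161
  k = 3: (37 + 34 + 16)/87 = 87/87 = 1

Summary (fraction, with percent):

explained: PC1 0.4253 (42.53%), PC2 0.3908 (39.08%), PC3 0.1839 (18.39%);  cumulative: 0.4253, 0.8161, 1


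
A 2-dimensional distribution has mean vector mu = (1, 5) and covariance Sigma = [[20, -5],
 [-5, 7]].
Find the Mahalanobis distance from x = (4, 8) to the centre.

Step 1 — centre the observation: (x - mu) = (3, 3).

Step 2 — invert Sigma. det(Sigma) = 20·7 - (-5)² = 115.
  Sigma^{-1} = (1/det) · [[d, -b], [-b, a]] = [[0.0609, 0.0435],
 [0.0435, 0.1739]].

Step 3 — form the quadratic (x - mu)^T · Sigma^{-1} · (x - mu):
  Sigma^{-1} · (x - mu) = (0.313, 0.6522).
  (x - mu)^T · [Sigma^{-1} · (x - mu)] = (3)·(0.313) + (3)·(0.6522) = 2.8957.

Step 4 — take square root: d = √(2.8957) ≈ 1.7017.

d(x, mu) = √(2.8957) ≈ 1.7017


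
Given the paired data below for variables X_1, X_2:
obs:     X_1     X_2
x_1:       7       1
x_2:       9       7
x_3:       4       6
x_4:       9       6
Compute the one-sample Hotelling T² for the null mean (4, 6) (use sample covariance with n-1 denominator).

Step 1 — sample mean vector:
  mean(X_1) = (7 + 9 + 4 + 9) / 4 = 29/4 = 7.25
  mean(X_2) = (1 + 7 + 6 + 6) / 4 = 20/4 = 5
  x̄ = (7.25, 5),  deviation x̄ - mu_0 = (7.25, 5) - (4, 6) = (3.25, -1).

Step 2 — sample covariance matrix, S[i,j] = (1/(n-1)) · Σ_k (x_{k,i} - mean_i) · (x_{k,j} - mean_j), divisor n-1 = 3:
  S[X_1,X_1] = ((-0.25)·(-0.25) + (1.75)·(1.75) + (-3.25)·(-3.25) + (1.75)·(1.75)) / 3 = 16.75/3 = 5.5833
  S[X_1,X_2] = ((-0.25)·(-4) + (1.75)·(2) + (-3.25)·(1) + (1.75)·(1)) / 3 = 3/3 = 1
  S[X_2,X_2] = ((-4)·(-4) + (2)·(2) + (1)·(1) + (1)·(1)) / 3 = 22/3 = 7.3333
  S = [[5.5833, 1],
 [1, 7.3333]].

Step 3 — invert S. det(S) = 5.5833·7.3333 - (1)² = 39.9444.
  S^{-1} = (1/det) · [[d, -b], [-b, a]] = [[0.1836, -0.025],
 [-0.025, 0.1398]].

Step 4 — quadratic form (x̄ - mu_0)^T · S^{-1} · (x̄ - mu_0):
  S^{-1} · (x̄ - mu_0) = (0.6217, -0.2211),
  (x̄ - mu_0)^T · [...] = (3.25)·(0.6217) + (-1)·(-0.2211) = 2.2417.

Step 5 — scale by n: T² = 4 · 2.2417 = 8.9666.

T² ≈ 8.9666


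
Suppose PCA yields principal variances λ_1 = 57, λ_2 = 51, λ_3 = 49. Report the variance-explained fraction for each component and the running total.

Step 1 — total variance = trace(Sigma) = Σ λ_i = 57 + 51 + 49 = 157.

Step 2 — fraction explained by component i = λ_i / Σ λ:
  PC1: 57/157 = 0.3631
  PC2: 51/157 = 0.3248
  PC3: 49/157 = 0.3121

Step 3 — cumulative fraction after k components = (λ_1 + ... + λ_k) / Σ λ:
  k = 1: 57/157 = 0.3631
  k = 2: (57 + 51)/157 = 108/157 = 0.6879
  k = 3: (57 + 51 + 49)/157 = 157/157 = 1

Summary (fraction, with percent):

explained: PC1 0.3631 (36.31%), PC2 0.3248 (32.48%), PC3 0.3121 (31.21%);  cumulative: 0.3631, 0.6879, 1


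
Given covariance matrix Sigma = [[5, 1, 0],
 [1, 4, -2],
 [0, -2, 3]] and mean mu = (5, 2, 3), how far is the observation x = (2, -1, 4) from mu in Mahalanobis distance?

Step 1 — centre the observation: (x - mu) = (-3, -3, 1).

Step 2 — invert Sigma (cofactor / det for 3×3, or solve directly):
  Sigma^{-1} = [[0.2162, -0.0811, -0.0541],
 [-0.0811, 0.4054, 0.2703],
 [-0.0541, 0.2703, 0.5135]].

Step 3 — form the quadratic (x - mu)^T · Sigma^{-1} · (x - mu):
  Sigma^{-1} · (x - mu) = (-0.4595, -0.7027, -0.1351).
  (x - mu)^T · [Sigma^{-1} · (x - mu)] = (-3)·(-0.4595) + (-3)·(-0.7027) + (1)·(-0.1351) = 3.3514.

Step 4 — take square root: d = √(3.3514) ≈ 1.8307.

d(x, mu) = √(3.3514) ≈ 1.8307


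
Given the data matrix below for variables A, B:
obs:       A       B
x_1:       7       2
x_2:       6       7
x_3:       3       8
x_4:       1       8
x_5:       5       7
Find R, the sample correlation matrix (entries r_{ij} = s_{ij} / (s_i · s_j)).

Step 1 — column means:
  mean(A) = (7 + 6 + 3 + 1 + 5) / 5 = 22/5 = 4.4
  mean(B) = (2 + 7 + 8 + 8 + 7) / 5 = 32/5 = 6.4

Step 2 — sample variances and covariances s[i,j] = (1/(n-1)) · Σ_k (x_{k,i} - mean_i) · (x_{k,j} - mean_j), with n-1 = 4:
  s[A,A] = ((2.6)·(2.6) + (1.6)·(1.6) + (-1.4)·(-1.4) + (-3.4)·(-3.4) + (0.6)·(0.6)) / 4 = 23.2/4 = 5.8
  s[A,B] = ((2.6)·(-4.4) + (1.6)·(0.6) + (-1.4)·(1.6) + (-3.4)·(1.6) + (0.6)·(0.6)) / 4 = -17.8/4 = -4.45
  s[B,B] = ((-4.4)·(-4.4) + (0.6)·(0.6) + (1.6)·(1.6) + (1.6)·(1.6) + (0.6)·(0.6)) / 4 = 25.2/4 = 6.3
  Sample standard deviations s_i = √(s[i,i]):
  s(A) = √(5.8) = 2.4083
  s(B) = √(6.3) = 2.51

Step 3 — r_{ij} = s_{ij} / (s_i · s_j):
  r[A,A] = 1 (diagonal).
  r[A,B] = -4.45 / (2.4083 · 2.51) = -4.45 / 6.0448 = -0.7362
  r[B,B] = 1 (diagonal).

R is symmetric with unit diagonal. Assembling:

R = [[1, -0.7362],
 [-0.7362, 1]]


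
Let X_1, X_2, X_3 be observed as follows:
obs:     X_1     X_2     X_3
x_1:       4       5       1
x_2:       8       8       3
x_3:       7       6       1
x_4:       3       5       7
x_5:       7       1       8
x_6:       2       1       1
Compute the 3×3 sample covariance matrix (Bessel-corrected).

Step 1 — column means:
  mean(X_1) = (4 + 8 + 7 + 3 + 7 + 2) / 6 = 31/6 = 5.1667
  mean(X_2) = (5 + 8 + 6 + 5 + 1 + 1) / 6 = 26/6 = 4.3333
  mean(X_3) = (1 + 3 + 1 + 7 + 8 + 1) / 6 = 21/6 = 3.5

Step 2 — sample covariance S[i,j] = (1/(n-1)) · Σ_k (x_{k,i} - mean_i) · (x_{k,j} - mean_j), with n-1 = 5.
  S[X_1,X_1] = ((-1.1667)·(-1.1667) + (2.8333)·(2.8333) + (1.8333)·(1.8333) + (-2.1667)·(-2.1667) + (1.8333)·(1.8333) + (-3.1667)·(-3.1667)) / 5 = 30.8333/5 = 6.1667
  S[X_1,X_2] = ((-1.1667)·(0.6667) + (2.8333)·(3.6667) + (1.8333)·(1.6667) + (-2.1667)·(0.6667) + (1.8333)·(-3.3333) + (-3.1667)·(-3.3333)) / 5 = 15.6667/5 = 3.1333
  S[X_1,X_3] = ((-1.1667)·(-2.5) + (2.8333)·(-0.5) + (1.8333)·(-2.5) + (-2.1667)·(3.5) + (1.8333)·(4.5) + (-3.1667)·(-2.5)) / 5 = 5.5/5 = 1.1
  S[X_2,X_2] = ((0.6667)·(0.6667) + (3.6667)·(3.6667) + (1.6667)·(1.6667) + (0.6667)·(0.6667) + (-3.3333)·(-3.3333) + (-3.3333)·(-3.3333)) / 5 = 39.3333/5 = 7.8667
  S[X_2,X_3] = ((0.6667)·(-2.5) + (3.6667)·(-0.5) + (1.6667)·(-2.5) + (0.6667)·(3.5) + (-3.3333)·(4.5) + (-3.3333)·(-2.5)) / 5 = -12/5 = -2.4
  S[X_3,X_3] = ((-2.5)·(-2.5) + (-0.5)·(-0.5) + (-2.5)·(-2.5) + (3.5)·(3.5) + (4.5)·(4.5) + (-2.5)·(-2.5)) / 5 = 51.5/5 = 10.3

S is symmetric (S[j,i] = S[i,j]). Assembling:

S = [[6.1667, 3.1333, 1.1],
 [3.1333, 7.8667, -2.4],
 [1.1, -2.4, 10.3]]


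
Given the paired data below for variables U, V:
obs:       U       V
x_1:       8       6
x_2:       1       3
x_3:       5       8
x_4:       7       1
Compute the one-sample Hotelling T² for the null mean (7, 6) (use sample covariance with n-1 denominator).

Step 1 — sample mean vector:
  mean(U) = (8 + 1 + 5 + 7) / 4 = 21/4 = 5.25
  mean(V) = (6 + 3 + 8 + 1) / 4 = 18/4 = 4.5
  x̄ = (5.25, 4.5),  deviation x̄ - mu_0 = (5.25, 4.5) - (7, 6) = (-1.75, -1.5).

Step 2 — sample covariance matrix, S[i,j] = (1/(n-1)) · Σ_k (x_{k,i} - mean_i) · (x_{k,j} - mean_j), divisor n-1 = 3:
  S[U,U] = ((2.75)·(2.75) + (-4.25)·(-4.25) + (-0.25)·(-0.25) + (1.75)·(1.75)) / 3 = 28.75/3 = 9.5833
  S[U,V] = ((2.75)·(1.5) + (-4.25)·(-1.5) + (-0.25)·(3.5) + (1.75)·(-3.5)) / 3 = 3.5/3 = 1.1667
  S[V,V] = ((1.5)·(1.5) + (-1.5)·(-1.5) + (3.5)·(3.5) + (-3.5)·(-3.5)) / 3 = 29/3 = 9.6667
  S = [[9.5833, 1.1667],
 [1.1667, 9.6667]].

Step 3 — invert S. det(S) = 9.5833·9.6667 - (1.1667)² = 91.2778.
  S^{-1} = (1/det) · [[d, -b], [-b, a]] = [[0.1059, -0.0128],
 [-0.0128, 0.105]].

Step 4 — quadratic form (x̄ - mu_0)^T · S^{-1} · (x̄ - mu_0):
  S^{-1} · (x̄ - mu_0) = (-0.1662, -0.1351),
  (x̄ - mu_0)^T · [...] = (-1.75)·(-0.1662) + (-1.5)·(-0.1351) = 0.4935.

Step 5 — scale by n: T² = 4 · 0.4935 = 1.9738.

T² ≈ 1.9738


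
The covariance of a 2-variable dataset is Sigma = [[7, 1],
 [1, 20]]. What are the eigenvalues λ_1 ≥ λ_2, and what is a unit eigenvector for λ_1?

Step 1 — characteristic polynomial of 2×2 Sigma:
  det(Sigma - λI) = λ² - trace · λ + det = 0.
  trace = 7 + 20 = 27, det = 7·20 - (1)² = 139.
Step 2 — discriminant:
  Δ = trace² - 4·det = 729 - 556 = 173.
Step 3 — eigenvalues:
  λ = (trace ± √Δ)/2 = (27 ± 13.1529)/2,
  λ_1 = 20.0765,  λ_2 = 6.9235.

Step 4 — unit eigenvector for λ_1: solve (Sigma - λ_1 I)v = 0. First row:
  (7 - 20.0765)·v_x + (1)·v_y = 0, i.e. (-13.0765)·v_x + (1)·v_y = 0,
  so v ∝ (b, λ_1 - a) = (1, 13.0765) = u.
  ||u|| = √((1)² + (13.0765)²) = √(171.9942) ≈ 13.1147,
  v_1 = u/||u|| ≈ (0.0763, 0.9971) (||v_1|| = 1).

λ_1 = 20.0765,  λ_2 = 6.9235;  v_1 ≈ (0.0763, 0.9971)


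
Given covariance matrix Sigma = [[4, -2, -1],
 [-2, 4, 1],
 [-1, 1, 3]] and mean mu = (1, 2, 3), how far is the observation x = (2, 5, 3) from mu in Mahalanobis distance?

Step 1 — centre the observation: (x - mu) = (1, 3, 0).

Step 2 — invert Sigma (cofactor / det for 3×3, or solve directly):
  Sigma^{-1} = [[0.3438, 0.1562, 0.0625],
 [0.1562, 0.3438, -0.0625],
 [0.0625, -0.0625, 0.375]].

Step 3 — form the quadratic (x - mu)^T · Sigma^{-1} · (x - mu):
  Sigma^{-1} · (x - mu) = (0.8125, 1.1875, -0.125).
  (x - mu)^T · [Sigma^{-1} · (x - mu)] = (1)·(0.8125) + (3)·(1.1875) + (0)·(-0.125) = 4.375.

Step 4 — take square root: d = √(4.375) ≈ 2.0917.

d(x, mu) = √(4.375) ≈ 2.0917


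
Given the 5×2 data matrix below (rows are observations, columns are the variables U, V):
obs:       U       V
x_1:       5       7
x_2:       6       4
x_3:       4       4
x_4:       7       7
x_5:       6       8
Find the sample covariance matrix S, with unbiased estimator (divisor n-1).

Step 1 — column means:
  mean(U) = (5 + 6 + 4 + 7 + 6) / 5 = 28/5 = 5.6
  mean(V) = (7 + 4 + 4 + 7 + 8) / 5 = 30/5 = 6

Step 2 — sample covariance S[i,j] = (1/(n-1)) · Σ_k (x_{k,i} - mean_i) · (x_{k,j} - mean_j), with n-1 = 4.
  S[U,U] = ((-0.6)·(-0.6) + (0.4)·(0.4) + (-1.6)·(-1.6) + (1.4)·(1.4) + (0.4)·(0.4)) / 4 = 5.2/4 = 1.3
  S[U,V] = ((-0.6)·(1) + (0.4)·(-2) + (-1.6)·(-2) + (1.4)·(1) + (0.4)·(2)) / 4 = 4/4 = 1
  S[V,V] = ((1)·(1) + (-2)·(-2) + (-2)·(-2) + (1)·(1) + (2)·(2)) / 4 = 14/4 = 3.5

S is symmetric (S[j,i] = S[i,j]). Assembling:

S = [[1.3, 1],
 [1, 3.5]]


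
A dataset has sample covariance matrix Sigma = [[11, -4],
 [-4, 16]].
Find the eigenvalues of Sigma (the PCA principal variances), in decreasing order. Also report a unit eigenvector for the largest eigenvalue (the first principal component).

Step 1 — characteristic polynomial of 2×2 Sigma:
  det(Sigma - λI) = λ² - trace · λ + det = 0.
  trace = 11 + 16 = 27, det = 11·16 - (-4)² = 160.
Step 2 — discriminant:
  Δ = trace² - 4·det = 729 - 640 = 89.
Step 3 — eigenvalues:
  λ = (trace ± √Δ)/2 = (27 ± 9.434)/2,
  λ_1 = 18.217,  λ_2 = 8.783.

Step 4 — unit eigenvector for λ_1: solve (Sigma - λ_1 I)v = 0. First row:
  (11 - 18.217)·v_x + (-4)·v_y = 0, i.e. (-7.217)·v_x + (-4)·v_y = 0,
  so v ∝ (b, λ_1 - a) = (-4, 7.217); multiply by -1 so the first entry is positive: u = (4, -7.217).
  ||u|| = √((4)² + (-7.217)²) = √(68.085) ≈ 8.2514,
  v_1 = u/||u|| ≈ (0.4848, -0.8746) (||v_1|| = 1).

λ_1 = 18.217,  λ_2 = 8.783;  v_1 ≈ (0.4848, -0.8746)


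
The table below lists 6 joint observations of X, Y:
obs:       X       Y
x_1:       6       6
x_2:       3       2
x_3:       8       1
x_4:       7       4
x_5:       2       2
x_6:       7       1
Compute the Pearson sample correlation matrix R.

Step 1 — column means:
  mean(X) = (6 + 3 + 8 + 7 + 2 + 7) / 6 = 33/6 = 5.5
  mean(Y) = (6 + 2 + 1 + 4 + 2 + 1) / 6 = 16/6 = 2.6667

Step 2 — sample variances and covariances s[i,j] = (1/(n-1)) · Σ_k (x_{k,i} - mean_i) · (x_{k,j} - mean_j), with n-1 = 5:
  s[X,X] = ((0.5)·(0.5) + (-2.5)·(-2.5) + (2.5)·(2.5) + (1.5)·(1.5) + (-3.5)·(-3.5) + (1.5)·(1.5)) / 5 = 29.5/5 = 5.9
  s[X,Y] = ((0.5)·(3.3333) + (-2.5)·(-0.6667) + (2.5)·(-1.6667) + (1.5)·(1.3333) + (-3.5)·(-0.6667) + (1.5)·(-1.6667)) / 5 = 1/5 = 0.2
  s[Y,Y] = ((3.3333)·(3.3333) + (-0.6667)·(-0.6667) + (-1.6667)·(-1.6667) + (1.3333)·(1.3333) + (-0.6667)·(-0.6667) + (-1.6667)·(-1.6667)) / 5 = 19.3333/5 = 3.8667
  Sample standard deviations s_i = √(s[i,i]):
  s(X) = √(5.9) = 2.429
  s(Y) = √(3.8667) = 1.9664

Step 3 — r_{ij} = s_{ij} / (s_i · s_j):
  r[X,X] = 1 (diagonal).
  r[X,Y] = 0.2 / (2.429 · 1.9664) = 0.2 / 4.7763 = 0.0419
  r[Y,Y] = 1 (diagonal).

R is symmetric with unit diagonal. Assembling:

R = [[1, 0.0419],
 [0.0419, 1]]


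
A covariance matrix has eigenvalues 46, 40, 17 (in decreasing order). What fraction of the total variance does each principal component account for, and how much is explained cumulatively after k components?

Step 1 — total variance = trace(Sigma) = Σ λ_i = 46 + 40 + 17 = 103.

Step 2 — fraction explained by component i = λ_i / Σ λ:
  PC1: 46/103 = 0.4466
  PC2: 40/103 = 0.3883
  PC3: 17/103 = 0.165

Step 3 — cumulative fraction after k components = (λ_1 + ... + λ_k) / Σ λ:
  k = 1: 46/103 = 0.4466
  k = 2: (46 + 40)/103 = 86/103 = 0.835
  k = 3: (46 + 40 + 17)/103 = 103/103 = 1

Summary (fraction, with percent):

explained: PC1 0.4466 (44.66%), PC2 0.3883 (38.83%), PC3 0.165 (16.5%);  cumulative: 0.4466, 0.835, 1


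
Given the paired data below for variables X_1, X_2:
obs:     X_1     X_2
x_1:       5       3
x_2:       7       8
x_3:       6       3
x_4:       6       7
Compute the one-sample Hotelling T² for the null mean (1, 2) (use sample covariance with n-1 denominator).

Step 1 — sample mean vector:
  mean(X_1) = (5 + 7 + 6 + 6) / 4 = 24/4 = 6
  mean(X_2) = (3 + 8 + 3 + 7) / 4 = 21/4 = 5.25
  x̄ = (6, 5.25),  deviation x̄ - mu_0 = (6, 5.25) - (1, 2) = (5, 3.25).

Step 2 — sample covariance matrix, S[i,j] = (1/(n-1)) · Σ_k (x_{k,i} - mean_i) · (x_{k,j} - mean_j), divisor n-1 = 3:
  S[X_1,X_1] = ((-1)·(-1) + (1)·(1) + (0)·(0) + (0)·(0)) / 3 = 2/3 = 0.6667
  S[X_1,X_2] = ((-1)·(-2.25) + (1)·(2.75) + (0)·(-2.25) + (0)·(1.75)) / 3 = 5/3 = 1.6667
  S[X_2,X_2] = ((-2.25)·(-2.25) + (2.75)·(2.75) + (-2.25)·(-2.25) + (1.75)·(1.75)) / 3 = 20.75/3 = 6.9167
  S = [[0.6667, 1.6667],
 [1.6667, 6.9167]].

Step 3 — invert S. det(S) = 0.6667·6.9167 - (1.6667)² = 1.8333.
  S^{-1} = (1/det) · [[d, -b], [-b, a]] = [[3.7727, -0.9091],
 [-0.9091, 0.3636]].

Step 4 — quadratic form (x̄ - mu_0)^T · S^{-1} · (x̄ - mu_0):
  S^{-1} · (x̄ - mu_0) = (15.9091, -3.3636),
  (x̄ - mu_0)^T · [...] = (5)·(15.9091) + (3.25)·(-3.3636) = 68.6136.

Step 5 — scale by n: T² = 4 · 68.6136 = 274.4545.

T² ≈ 274.4545


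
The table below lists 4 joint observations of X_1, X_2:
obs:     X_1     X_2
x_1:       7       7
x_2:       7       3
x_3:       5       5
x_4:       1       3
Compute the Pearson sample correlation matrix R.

Step 1 — column means:
  mean(X_1) = (7 + 7 + 5 + 1) / 4 = 20/4 = 5
  mean(X_2) = (7 + 3 + 5 + 3) / 4 = 18/4 = 4.5

Step 2 — sample variances and covariances s[i,j] = (1/(n-1)) · Σ_k (x_{k,i} - mean_i) · (x_{k,j} - mean_j), with n-1 = 3:
  s[X_1,X_1] = ((2)·(2) + (2)·(2) + (0)·(0) + (-4)·(-4)) / 3 = 24/3 = 8
  s[X_1,X_2] = ((2)·(2.5) + (2)·(-1.5) + (0)·(0.5) + (-4)·(-1.5)) / 3 = 8/3 = 2.6667
  s[X_2,X_2] = ((2.5)·(2.5) + (-1.5)·(-1.5) + (0.5)·(0.5) + (-1.5)·(-1.5)) / 3 = 11/3 = 3.6667
  Sample standard deviations s_i = √(s[i,i]):
  s(X_1) = √(8) = 2.8284
  s(X_2) = √(3.6667) = 1.9149

Step 3 — r_{ij} = s_{ij} / (s_i · s_j):
  r[X_1,X_1] = 1 (diagonal).
  r[X_1,X_2] = 2.6667 / (2.8284 · 1.9149) = 2.6667 / 5.416 = 0.4924
  r[X_2,X_2] = 1 (diagonal).

R is symmetric with unit diagonal. Assembling:

R = [[1, 0.4924],
 [0.4924, 1]]


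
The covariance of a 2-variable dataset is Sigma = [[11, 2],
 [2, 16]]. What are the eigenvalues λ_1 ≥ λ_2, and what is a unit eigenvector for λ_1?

Step 1 — characteristic polynomial of 2×2 Sigma:
  det(Sigma - λI) = λ² - trace · λ + det = 0.
  trace = 11 + 16 = 27, det = 11·16 - (2)² = 172.
Step 2 — discriminant:
  Δ = trace² - 4·det = 729 - 688 = 41.
Step 3 — eigenvalues:
  λ = (trace ± √Δ)/2 = (27 ± 6.4031)/2,
  λ_1 = 16.7016,  λ_2 = 10.2984.

Step 4 — unit eigenvector for λ_1: solve (Sigma - λ_1 I)v = 0. First row:
  (11 - 16.7016)·v_x + (2)·v_y = 0, i.e. (-5.7016)·v_x + (2)·v_y = 0,
  so v ∝ (b, λ_1 - a) = (2, 5.7016) = u.
  ||u|| = √((2)² + (5.7016)²) = √(36.5078) ≈ 6.0422,
  v_1 = u/||u|| ≈ (0.331, 0.9436) (||v_1|| = 1).

λ_1 = 16.7016,  λ_2 = 10.2984;  v_1 ≈ (0.331, 0.9436)


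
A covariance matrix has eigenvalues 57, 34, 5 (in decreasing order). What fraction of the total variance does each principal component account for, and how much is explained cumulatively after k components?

Step 1 — total variance = trace(Sigma) = Σ λ_i = 57 + 34 + 5 = 96.

Step 2 — fraction explained by component i = λ_i / Σ λ:
  PC1: 57/96 = 0.5938
  PC2: 34/96 = 0.3542
  PC3: 5/96 = 0.0521

Step 3 — cumulative fraction after k components = (λ_1 + ... + λ_k) / Σ λ:
  k = 1: 57/96 = 0.5938
  k = 2: (57 + 34)/96 = 91/96 = 0.9479
  k = 3: (57 + 34 + 5)/96 = 96/96 = 1

Summary (fraction, with percent):

explained: PC1 0.5938 (59.38%), PC2 0.3542 (35.42%), PC3 0.0521 (5.21%);  cumulative: 0.5938, 0.9479, 1


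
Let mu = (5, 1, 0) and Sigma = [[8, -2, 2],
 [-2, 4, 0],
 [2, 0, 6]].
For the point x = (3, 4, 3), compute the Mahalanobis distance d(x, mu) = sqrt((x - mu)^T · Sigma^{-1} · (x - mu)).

Step 1 — centre the observation: (x - mu) = (-2, 3, 3).

Step 2 — invert Sigma (cofactor / det for 3×3, or solve directly):
  Sigma^{-1} = [[0.1579, 0.0789, -0.0526],
 [0.0789, 0.2895, -0.0263],
 [-0.0526, -0.0263, 0.1842]].

Step 3 — form the quadratic (x - mu)^T · Sigma^{-1} · (x - mu):
  Sigma^{-1} · (x - mu) = (-0.2368, 0.6316, 0.5789).
  (x - mu)^T · [Sigma^{-1} · (x - mu)] = (-2)·(-0.2368) + (3)·(0.6316) + (3)·(0.5789) = 4.1053.

Step 4 — take square root: d = √(4.1053) ≈ 2.0261.

d(x, mu) = √(4.1053) ≈ 2.0261


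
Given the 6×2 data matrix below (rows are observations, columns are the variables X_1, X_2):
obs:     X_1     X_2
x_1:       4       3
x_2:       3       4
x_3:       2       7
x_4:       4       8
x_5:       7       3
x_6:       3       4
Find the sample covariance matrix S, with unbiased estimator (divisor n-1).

Step 1 — column means:
  mean(X_1) = (4 + 3 + 2 + 4 + 7 + 3) / 6 = 23/6 = 3.8333
  mean(X_2) = (3 + 4 + 7 + 8 + 3 + 4) / 6 = 29/6 = 4.8333

Step 2 — sample covariance S[i,j] = (1/(n-1)) · Σ_k (x_{k,i} - mean_i) · (x_{k,j} - mean_j), with n-1 = 5.
  S[X_1,X_1] = ((0.1667)·(0.1667) + (-0.8333)·(-0.8333) + (-1.8333)·(-1.8333) + (0.1667)·(0.1667) + (3.1667)·(3.1667) + (-0.8333)·(-0.8333)) / 5 = 14.8333/5 = 2.9667
  S[X_1,X_2] = ((0.1667)·(-1.8333) + (-0.8333)·(-0.8333) + (-1.8333)·(2.1667) + (0.1667)·(3.1667) + (3.1667)·(-1.8333) + (-0.8333)·(-0.8333)) / 5 = -8.1667/5 = -1.6333
  S[X_2,X_2] = ((-1.8333)·(-1.8333) + (-0.8333)·(-0.8333) + (2.1667)·(2.1667) + (3.1667)·(3.1667) + (-1.8333)·(-1.8333) + (-0.8333)·(-0.8333)) / 5 = 22.8333/5 = 4.5667

S is symmetric (S[j,i] = S[i,j]). Assembling:

S = [[2.9667, -1.6333],
 [-1.6333, 4.5667]]


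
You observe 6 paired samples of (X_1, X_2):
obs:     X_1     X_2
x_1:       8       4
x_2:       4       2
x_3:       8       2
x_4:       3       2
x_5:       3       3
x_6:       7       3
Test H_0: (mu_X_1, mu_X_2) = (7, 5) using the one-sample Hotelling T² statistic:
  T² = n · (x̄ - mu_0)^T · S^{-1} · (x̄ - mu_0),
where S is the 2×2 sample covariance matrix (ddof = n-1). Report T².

Step 1 — sample mean vector:
  mean(X_1) = (8 + 4 + 8 + 3 + 3 + 7) / 6 = 33/6 = 5.5
  mean(X_2) = (4 + 2 + 2 + 2 + 3 + 3) / 6 = 16/6 = 2.6667
  x̄ = (5.5, 2.6667),  deviation x̄ - mu_0 = (5.5, 2.6667) - (7, 5) = (-1.5, -2.3333).

Step 2 — sample covariance matrix, S[i,j] = (1/(n-1)) · Σ_k (x_{k,i} - mean_i) · (x_{k,j} - mean_j), divisor n-1 = 5:
  S[X_1,X_1] = ((2.5)·(2.5) + (-1.5)·(-1.5) + (2.5)·(2.5) + (-2.5)·(-2.5) + (-2.5)·(-2.5) + (1.5)·(1.5)) / 5 = 29.5/5 = 5.9
  S[X_1,X_2] = ((2.5)·(1.3333) + (-1.5)·(-0.6667) + (2.5)·(-0.6667) + (-2.5)·(-0.6667) + (-2.5)·(0.3333) + (1.5)·(0.3333)) / 5 = 4/5 = 0.8
  S[X_2,X_2] = ((1.3333)·(1.3333) + (-0.6667)·(-0.6667) + (-0.6667)·(-0.6667) + (-0.6667)·(-0.6667) + (0.3333)·(0.3333) + (0.3333)·(0.3333)) / 5 = 3.3333/5 = 0.6667
  S = [[5.9, 0.8],
 [0.8, 0.6667]].

Step 3 — invert S. det(S) = 5.9·0.6667 - (0.8)² = 3.2933.
  S^{-1} = (1/det) · [[d, -b], [-b, a]] = [[0.2024, -0.2429],
 [-0.2429, 1.7915]].

Step 4 — quadratic form (x̄ - mu_0)^T · S^{-1} · (x̄ - mu_0):
  S^{-1} · (x̄ - mu_0) = (0.2632, -3.8158),
  (x̄ - mu_0)^T · [...] = (-1.5)·(0.2632) + (-2.3333)·(-3.8158) = 8.5088.

Step 5 — scale by n: T² = 6 · 8.5088 = 51.0526.

T² ≈ 51.0526


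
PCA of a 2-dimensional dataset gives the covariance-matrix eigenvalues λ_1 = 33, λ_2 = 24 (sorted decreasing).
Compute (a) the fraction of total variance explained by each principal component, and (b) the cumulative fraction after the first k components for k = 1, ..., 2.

Step 1 — total variance = trace(Sigma) = Σ λ_i = 33 + 24 = 57.

Step 2 — fraction explained by component i = λ_i / Σ λ:
  PC1: 33/57 = 0.5789
  PC2: 24/57 = 0.4211

Step 3 — cumulative fraction after k components = (λ_1 + ... + λ_k) / Σ λ:
  k = 1: 33/57 = 0.5789
  k = 2: (33 + 24)/57 = 57/57 = 1

Summary (fraction, with percent):

explained: PC1 0.5789 (57.89%), PC2 0.4211 (42.11%);  cumulative: 0.5789, 1


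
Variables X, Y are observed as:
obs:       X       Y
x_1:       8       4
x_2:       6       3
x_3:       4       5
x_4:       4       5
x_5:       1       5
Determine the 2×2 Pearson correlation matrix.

Step 1 — column means:
  mean(X) = (8 + 6 + 4 + 4 + 1) / 5 = 23/5 = 4.6
  mean(Y) = (4 + 3 + 5 + 5 + 5) / 5 = 22/5 = 4.4

Step 2 — sample variances and covariances s[i,j] = (1/(n-1)) · Σ_k (x_{k,i} - mean_i) · (x_{k,j} - mean_j), with n-1 = 4:
  s[X,X] = ((3.4)·(3.4) + (1.4)·(1.4) + (-0.6)·(-0.6) + (-0.6)·(-0.6) + (-3.6)·(-3.6)) / 4 = 27.2/4 = 6.8
  s[X,Y] = ((3.4)·(-0.4) + (1.4)·(-1.4) + (-0.6)·(0.6) + (-0.6)·(0.6) + (-3.6)·(0.6)) / 4 = -6.2/4 = -1.55
  s[Y,Y] = ((-0.4)·(-0.4) + (-1.4)·(-1.4) + (0.6)·(0.6) + (0.6)·(0.6) + (0.6)·(0.6)) / 4 = 3.2/4 = 0.8
  Sample standard deviations s_i = √(s[i,i]):
  s(X) = √(6.8) = 2.6077
  s(Y) = √(0.8) = 0.8944

Step 3 — r_{ij} = s_{ij} / (s_i · s_j):
  r[X,X] = 1 (diagonal).
  r[X,Y] = -1.55 / (2.6077 · 0.8944) = -1.55 / 2.3324 = -0.6646
  r[Y,Y] = 1 (diagonal).

R is symmetric with unit diagonal. Assembling:

R = [[1, -0.6646],
 [-0.6646, 1]]
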